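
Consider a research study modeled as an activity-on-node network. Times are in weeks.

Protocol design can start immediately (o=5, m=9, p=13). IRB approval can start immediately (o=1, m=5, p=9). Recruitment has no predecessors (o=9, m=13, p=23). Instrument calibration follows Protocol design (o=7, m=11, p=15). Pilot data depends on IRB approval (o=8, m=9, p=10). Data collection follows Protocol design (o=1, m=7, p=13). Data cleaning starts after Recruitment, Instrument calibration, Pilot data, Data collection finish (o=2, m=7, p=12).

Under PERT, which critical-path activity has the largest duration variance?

te_Protocol design = (5 + 4·9 + 13)/6 = 54/6 = 9; σ²_Protocol design = ((13−5)/6)² = 1.778
te_IRB approval = (1 + 4·5 + 9)/6 = 30/6 = 5; σ²_IRB approval = ((9−1)/6)² = 1.778
te_Recruitment = (9 + 4·13 + 23)/6 = 84/6 = 14; σ²_Recruitment = ((23−9)/6)² = 5.444
te_Instrument calibration = (7 + 4·11 + 15)/6 = 66/6 = 11; σ²_Instrument calibration = ((15−7)/6)² = 1.778
te_Pilot data = (8 + 4·9 + 10)/6 = 54/6 = 9; σ²_Pilot data = ((10−8)/6)² = 0.111
te_Data collection = (1 + 4·7 + 13)/6 = 42/6 = 7; σ²_Data collection = ((13−1)/6)² = 4.000
te_Data cleaning = (2 + 4·7 + 12)/6 = 42/6 = 7; σ²_Data cleaning = ((12−2)/6)² = 2.778

Forward pass:
ES_Protocol design = 0; EF_Protocol design = 9
ES_IRB approval = 0; EF_IRB approval = 5
ES_Recruitment = 0; EF_Recruitment = 14
ES_Instrument calibration = 9; EF_Instrument calibration = 9+11 = 20
ES_Pilot data = 5; EF_Pilot data = 5+9 = 14
ES_Data collection = 9; EF_Data collection = 9+7 = 16
ES_Data cleaning = max(EF_Recruitment=14, EF_Instrument calibration=20, EF_Pilot data=14, EF_Data collection=16) = 20; EF_Data cleaning = 20+7 = 27
Expected project duration μ = 27 weeks. Critical path: Protocol design → Instrument calibration → Data cleaning.

Variances on critical path: σ²_Protocol design=1.778, σ²_Instrument calibration=1.778, σ²_Data cleaning=2.778.
Largest is σ²_Data cleaning = 2.778.

Data cleaning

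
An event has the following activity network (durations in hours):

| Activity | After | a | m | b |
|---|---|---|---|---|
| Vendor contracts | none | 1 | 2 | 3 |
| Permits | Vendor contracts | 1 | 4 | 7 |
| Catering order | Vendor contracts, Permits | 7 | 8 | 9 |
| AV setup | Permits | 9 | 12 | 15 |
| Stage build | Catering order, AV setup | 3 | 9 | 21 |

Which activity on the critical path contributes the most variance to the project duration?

te_Vendor contracts = (1 + 4·2 + 3)/6 = 12/6 = 2; σ²_Vendor contracts = ((3−1)/6)² = 0.111
te_Permits = (1 + 4·4 + 7)/6 = 24/6 = 4; σ²_Permits = ((7−1)/6)² = 1.000
te_Catering order = (7 + 4·8 + 9)/6 = 48/6 = 8; σ²_Catering order = ((9−7)/6)² = 0.111
te_AV setup = (9 + 4·12 + 15)/6 = 72/6 = 12; σ²_AV setup = ((15−9)/6)² = 1.000
te_Stage build = (3 + 4·9 + 21)/6 = 60/6 = 10; σ²_Stage build = ((21−3)/6)² = 9.000

Forward pass:
ES_Vendor contracts = 0; EF_Vendor contracts = 2
ES_Permits = 2; EF_Permits = 2+4 = 6
ES_Catering order = max(EF_Vendor contracts=2, EF_Permits=6) = 6; EF_Catering order = 6+8 = 14
ES_AV setup = 6; EF_AV setup = 6+12 = 18
ES_Stage build = max(EF_Catering order=14, EF_AV setup=18) = 18; EF_Stage build = 18+10 = 28
Expected project duration μ = 28 hours. Critical path: Vendor contracts → Permits → AV setup → Stage build.

Variances on critical path: σ²_Vendor contracts=0.111, σ²_Permits=1.000, σ²_AV setup=1.000, σ²_Stage build=9.000.
Largest is σ²_Stage build = 9.000.

Stage build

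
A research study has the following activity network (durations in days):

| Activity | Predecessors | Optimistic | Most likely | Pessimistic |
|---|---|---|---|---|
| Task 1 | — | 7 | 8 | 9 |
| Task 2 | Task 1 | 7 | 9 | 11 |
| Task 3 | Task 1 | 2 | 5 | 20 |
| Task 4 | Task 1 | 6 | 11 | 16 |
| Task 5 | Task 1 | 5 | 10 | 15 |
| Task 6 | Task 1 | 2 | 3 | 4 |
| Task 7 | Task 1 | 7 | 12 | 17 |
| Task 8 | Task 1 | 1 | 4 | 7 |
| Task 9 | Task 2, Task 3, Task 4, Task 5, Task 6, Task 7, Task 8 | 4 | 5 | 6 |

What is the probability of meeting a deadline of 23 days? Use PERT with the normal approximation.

te_Task 1 = (7 + 4·8 + 9)/6 = 48/6 = 8; σ²_Task 1 = ((9−7)/6)² = 0.111
te_Task 2 = (7 + 4·9 + 11)/6 = 54/6 = 9; σ²_Task 2 = ((11−7)/6)² = 0.444
te_Task 3 = (2 + 4·5 + 20)/6 = 42/6 = 7; σ²_Task 3 = ((20−2)/6)² = 9.000
te_Task 4 = (6 + 4·11 + 16)/6 = 66/6 = 11; σ²_Task 4 = ((16−6)/6)² = 2.778
te_Task 5 = (5 + 4·10 + 15)/6 = 60/6 = 10; σ²_Task 5 = ((15−5)/6)² = 2.778
te_Task 6 = (2 + 4·3 + 4)/6 = 18/6 = 3; σ²_Task 6 = ((4−2)/6)² = 0.111
te_Task 7 = (7 + 4·12 + 17)/6 = 72/6 = 12; σ²_Task 7 = ((17−7)/6)² = 2.778
te_Task 8 = (1 + 4·4 + 7)/6 = 24/6 = 4; σ²_Task 8 = ((7−1)/6)² = 1.000
te_Task 9 = (4 + 4·5 + 6)/6 = 30/6 = 5; σ²_Task 9 = ((6−4)/6)² = 0.111

Forward pass:
ES_Task 1 = 0; EF_Task 1 = 8
ES_Task 2 = 8; EF_Task 2 = 8+9 = 17
ES_Task 3 = 8; EF_Task 3 = 8+7 = 15
ES_Task 4 = 8; EF_Task 4 = 8+11 = 19
ES_Task 5 = 8; EF_Task 5 = 8+10 = 18
ES_Task 6 = 8; EF_Task 6 = 8+3 = 11
ES_Task 7 = 8; EF_Task 7 = 8+12 = 20
ES_Task 8 = 8; EF_Task 8 = 8+4 = 12
ES_Task 9 = max(EF_Task 2=17, EF_Task 3=15, EF_Task 4=19, EF_Task 5=18, EF_Task 6=11, EF_Task 7=20, EF_Task 8=12) = 20; EF_Task 9 = 20+5 = 25
Expected project duration μ = 25 days. Critical path: Task 1 → Task 7 → Task 9.

Variance along critical path = 0.111 + 2.778 + 0.111 = 3.000; σ = √3.000 = 1.732 days.
Z = (23 − 25) / 1.732 = -1.155
P(T ≤ 23) = Φ(-1.155) ≈ 0.124

0.124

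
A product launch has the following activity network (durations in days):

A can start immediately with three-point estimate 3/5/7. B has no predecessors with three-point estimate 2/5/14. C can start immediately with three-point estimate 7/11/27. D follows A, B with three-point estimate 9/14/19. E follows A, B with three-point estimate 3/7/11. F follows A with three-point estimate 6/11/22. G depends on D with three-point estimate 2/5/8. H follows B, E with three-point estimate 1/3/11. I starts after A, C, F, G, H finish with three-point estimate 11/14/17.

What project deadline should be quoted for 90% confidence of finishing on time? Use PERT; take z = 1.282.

42.8 days

te_A = (3 + 4·5 + 7)/6 = 30/6 = 5; σ²_A = ((7−3)/6)² = 0.444
te_B = (2 + 4·5 + 14)/6 = 36/6 = 6; σ²_B = ((14−2)/6)² = 4.000
te_C = (7 + 4·11 + 27)/6 = 78/6 = 13; σ²_C = ((27−7)/6)² = 11.111
te_D = (9 + 4·14 + 19)/6 = 84/6 = 14; σ²_D = ((19−9)/6)² = 2.778
te_E = (3 + 4·7 + 11)/6 = 42/6 = 7; σ²_E = ((11−3)/6)² = 1.778
te_F = (6 + 4·11 + 22)/6 = 72/6 = 12; σ²_F = ((22−6)/6)² = 7.111
te_G = (2 + 4·5 + 8)/6 = 30/6 = 5; σ²_G = ((8−2)/6)² = 1.000
te_H = (1 + 4·3 + 11)/6 = 24/6 = 4; σ²_H = ((11−1)/6)² = 2.778
te_I = (11 + 4·14 + 17)/6 = 84/6 = 14; σ²_I = ((17−11)/6)² = 1.000

Forward pass:
ES_A = 0; EF_A = 5
ES_B = 0; EF_B = 6
ES_C = 0; EF_C = 13
ES_D = max(EF_A=5, EF_B=6) = 6; EF_D = 6+14 = 20
ES_E = max(EF_A=5, EF_B=6) = 6; EF_E = 6+7 = 13
ES_F = 5; EF_F = 5+12 = 17
ES_G = 20; EF_G = 20+5 = 25
ES_H = max(EF_B=6, EF_E=13) = 13; EF_H = 13+4 = 17
ES_I = max(EF_A=5, EF_C=13, EF_F=17, EF_G=25, EF_H=17) = 25; EF_I = 25+14 = 39
Expected project duration μ = 39 days. Critical path: B → D → G → I.

Variance along critical path = 4.000 + 2.778 + 1.000 + 1.000 = 8.778; σ = 2.963 days.
D = μ + z·σ = 39 + 1.282·2.963 = 42.8 days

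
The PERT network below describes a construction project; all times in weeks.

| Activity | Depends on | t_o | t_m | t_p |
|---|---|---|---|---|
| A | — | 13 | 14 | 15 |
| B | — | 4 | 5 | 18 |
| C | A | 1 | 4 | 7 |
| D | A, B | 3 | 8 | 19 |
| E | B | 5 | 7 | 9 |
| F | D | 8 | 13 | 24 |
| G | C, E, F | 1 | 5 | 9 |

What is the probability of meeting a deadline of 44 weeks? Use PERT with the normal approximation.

te_A = (13 + 4·14 + 15)/6 = 84/6 = 14; σ²_A = ((15−13)/6)² = 0.111
te_B = (4 + 4·5 + 18)/6 = 42/6 = 7; σ²_B = ((18−4)/6)² = 5.444
te_C = (1 + 4·4 + 7)/6 = 24/6 = 4; σ²_C = ((7−1)/6)² = 1.000
te_D = (3 + 4·8 + 19)/6 = 54/6 = 9; σ²_D = ((19−3)/6)² = 7.111
te_E = (5 + 4·7 + 9)/6 = 42/6 = 7; σ²_E = ((9−5)/6)² = 0.444
te_F = (8 + 4·13 + 24)/6 = 84/6 = 14; σ²_F = ((24−8)/6)² = 7.111
te_G = (1 + 4·5 + 9)/6 = 30/6 = 5; σ²_G = ((9−1)/6)² = 1.778

Forward pass:
ES_A = 0; EF_A = 14
ES_B = 0; EF_B = 7
ES_C = 14; EF_C = 14+4 = 18
ES_D = max(EF_A=14, EF_B=7) = 14; EF_D = 14+9 = 23
ES_E = 7; EF_E = 7+7 = 14
ES_F = 23; EF_F = 23+14 = 37
ES_G = max(EF_C=18, EF_E=14, EF_F=37) = 37; EF_G = 37+5 = 42
Expected project duration μ = 42 weeks. Critical path: A → D → F → G.

Variance along critical path = 0.111 + 7.111 + 7.111 + 1.778 = 16.111; σ = √16.111 = 4.014 weeks.
Z = (44 − 42) / 4.014 = 0.498
P(T ≤ 44) = Φ(0.498) ≈ 0.691

0.691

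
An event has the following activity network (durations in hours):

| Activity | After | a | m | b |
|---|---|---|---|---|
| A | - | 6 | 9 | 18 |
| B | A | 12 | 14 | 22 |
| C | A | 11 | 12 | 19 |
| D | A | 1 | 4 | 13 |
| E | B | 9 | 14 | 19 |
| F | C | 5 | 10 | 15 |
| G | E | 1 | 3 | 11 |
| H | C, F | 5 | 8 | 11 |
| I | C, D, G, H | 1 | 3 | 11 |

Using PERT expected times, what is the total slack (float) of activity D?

te_A = (6 + 4·9 + 18)/6 = 60/6 = 10
te_B = (12 + 4·14 + 22)/6 = 90/6 = 15
te_C = (11 + 4·12 + 19)/6 = 78/6 = 13
te_D = (1 + 4·4 + 13)/6 = 30/6 = 5
te_E = (9 + 4·14 + 19)/6 = 84/6 = 14
te_F = (5 + 4·10 + 15)/6 = 60/6 = 10
te_G = (1 + 4·3 + 11)/6 = 24/6 = 4
te_H = (5 + 4·8 + 11)/6 = 48/6 = 8
te_I = (1 + 4·3 + 11)/6 = 24/6 = 4

Forward pass:
ES_A = 0; EF_A = 10
ES_B = 10; EF_B = 10+15 = 25
ES_C = 10; EF_C = 10+13 = 23
ES_D = 10; EF_D = 10+5 = 15
ES_E = 25; EF_E = 25+14 = 39
ES_F = 23; EF_F = 23+10 = 33
ES_G = 39; EF_G = 39+4 = 43
ES_H = max(EF_C=23, EF_F=33) = 33; EF_H = 33+8 = 41
ES_I = max(EF_C=23, EF_D=15, EF_G=43, EF_H=41) = 43; EF_I = 43+4 = 47
Expected project duration μ = 47 hours. Critical path: A → B → E → G → I.

Backward pass:
LF_I = 47; LS_I = 47−4 = 43
LF_H = LS_I = 43; LS_H = 43−8 = 35
LF_G = LS_I = 43; LS_G = 43−4 = 39
LF_F = LS_H = 35; LS_F = 35−10 = 25
LF_E = LS_G = 39; LS_E = 39−14 = 25
LF_D = LS_I = 43; LS_D = 43−5 = 38
LF_C = min(LS_F=25, LS_H=35, LS_I=43) = 25; LS_C = 25−13 = 12
LF_B = LS_E = 25; LS_B = 25−15 = 10
LF_A = min(LS_B=10, LS_C=12, LS_D=38) = 10; LS_A = 10−10 = 0
Slack_D = LS_D − ES_D = 38 − 10 = 28

28 hours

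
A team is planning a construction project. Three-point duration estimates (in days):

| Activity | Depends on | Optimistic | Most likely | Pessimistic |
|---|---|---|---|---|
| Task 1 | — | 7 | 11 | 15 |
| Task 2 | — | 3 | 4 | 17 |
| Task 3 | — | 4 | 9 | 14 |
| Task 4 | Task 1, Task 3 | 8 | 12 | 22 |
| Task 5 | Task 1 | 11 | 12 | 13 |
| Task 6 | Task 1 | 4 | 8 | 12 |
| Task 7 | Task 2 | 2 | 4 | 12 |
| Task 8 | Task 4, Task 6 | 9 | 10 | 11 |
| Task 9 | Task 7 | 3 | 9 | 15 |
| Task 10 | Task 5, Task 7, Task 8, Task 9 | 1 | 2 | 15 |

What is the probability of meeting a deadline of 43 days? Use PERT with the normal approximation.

0.919

te_Task 1 = (7 + 4·11 + 15)/6 = 66/6 = 11; σ²_Task 1 = ((15−7)/6)² = 1.778
te_Task 2 = (3 + 4·4 + 17)/6 = 36/6 = 6; σ²_Task 2 = ((17−3)/6)² = 5.444
te_Task 3 = (4 + 4·9 + 14)/6 = 54/6 = 9; σ²_Task 3 = ((14−4)/6)² = 2.778
te_Task 4 = (8 + 4·12 + 22)/6 = 78/6 = 13; σ²_Task 4 = ((22−8)/6)² = 5.444
te_Task 5 = (11 + 4·12 + 13)/6 = 72/6 = 12; σ²_Task 5 = ((13−11)/6)² = 0.111
te_Task 6 = (4 + 4·8 + 12)/6 = 48/6 = 8; σ²_Task 6 = ((12−4)/6)² = 1.778
te_Task 7 = (2 + 4·4 + 12)/6 = 30/6 = 5; σ²_Task 7 = ((12−2)/6)² = 2.778
te_Task 8 = (9 + 4·10 + 11)/6 = 60/6 = 10; σ²_Task 8 = ((11−9)/6)² = 0.111
te_Task 9 = (3 + 4·9 + 15)/6 = 54/6 = 9; σ²_Task 9 = ((15−3)/6)² = 4.000
te_Task 10 = (1 + 4·2 + 15)/6 = 24/6 = 4; σ²_Task 10 = ((15−1)/6)² = 5.444

Forward pass:
ES_Task 1 = 0; EF_Task 1 = 11
ES_Task 2 = 0; EF_Task 2 = 6
ES_Task 3 = 0; EF_Task 3 = 9
ES_Task 4 = max(EF_Task 1=11, EF_Task 3=9) = 11; EF_Task 4 = 11+13 = 24
ES_Task 5 = 11; EF_Task 5 = 11+12 = 23
ES_Task 6 = 11; EF_Task 6 = 11+8 = 19
ES_Task 7 = 6; EF_Task 7 = 6+5 = 11
ES_Task 8 = max(EF_Task 4=24, EF_Task 6=19) = 24; EF_Task 8 = 24+10 = 34
ES_Task 9 = 11; EF_Task 9 = 11+9 = 20
ES_Task 10 = max(EF_Task 5=23, EF_Task 7=11, EF_Task 8=34, EF_Task 9=20) = 34; EF_Task 10 = 34+4 = 38
Expected project duration μ = 38 days. Critical path: Task 1 → Task 4 → Task 8 → Task 10.

Variance along critical path = 1.778 + 5.444 + 0.111 + 5.444 = 12.778; σ = √12.778 = 3.575 days.
Z = (43 − 38) / 3.575 = 1.399
P(T ≤ 43) = Φ(1.399) ≈ 0.919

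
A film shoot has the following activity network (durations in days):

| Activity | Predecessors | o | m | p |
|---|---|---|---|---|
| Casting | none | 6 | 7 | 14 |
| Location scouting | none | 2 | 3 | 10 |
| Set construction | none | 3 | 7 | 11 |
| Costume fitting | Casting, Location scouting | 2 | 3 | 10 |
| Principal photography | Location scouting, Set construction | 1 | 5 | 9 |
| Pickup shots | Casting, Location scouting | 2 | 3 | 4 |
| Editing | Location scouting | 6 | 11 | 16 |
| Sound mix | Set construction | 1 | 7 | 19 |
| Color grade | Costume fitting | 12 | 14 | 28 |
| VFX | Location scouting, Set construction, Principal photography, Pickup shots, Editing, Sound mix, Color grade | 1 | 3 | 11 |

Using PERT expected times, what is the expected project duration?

te_Casting = (6 + 4·7 + 14)/6 = 48/6 = 8
te_Location scouting = (2 + 4·3 + 10)/6 = 24/6 = 4
te_Set construction = (3 + 4·7 + 11)/6 = 42/6 = 7
te_Costume fitting = (2 + 4·3 + 10)/6 = 24/6 = 4
te_Principal photography = (1 + 4·5 + 9)/6 = 30/6 = 5
te_Pickup shots = (2 + 4·3 + 4)/6 = 18/6 = 3
te_Editing = (6 + 4·11 + 16)/6 = 66/6 = 11
te_Sound mix = (1 + 4·7 + 19)/6 = 48/6 = 8
te_Color grade = (12 + 4·14 + 28)/6 = 96/6 = 16
te_VFX = (1 + 4·3 + 11)/6 = 24/6 = 4

Forward pass:
ES_Casting = 0; EF_Casting = 8
ES_Location scouting = 0; EF_Location scouting = 4
ES_Set construction = 0; EF_Set construction = 7
ES_Costume fitting = max(EF_Casting=8, EF_Location scouting=4) = 8; EF_Costume fitting = 8+4 = 12
ES_Principal photography = max(EF_Location scouting=4, EF_Set construction=7) = 7; EF_Principal photography = 7+5 = 12
ES_Pickup shots = max(EF_Casting=8, EF_Location scouting=4) = 8; EF_Pickup shots = 8+3 = 11
ES_Editing = 4; EF_Editing = 4+11 = 15
ES_Sound mix = 7; EF_Sound mix = 7+8 = 15
ES_Color grade = 12; EF_Color grade = 12+16 = 28
ES_VFX = max(EF_Location scouting=4, EF_Set construction=7, EF_Principal photography=12, EF_Pickup shots=11, EF_Editing=15, EF_Sound mix=15, EF_Color grade=28) = 28; EF_VFX = 28+4 = 32
Expected project duration μ = 32 days. Critical path: Casting → Costume fitting → Color grade → VFX.

32 days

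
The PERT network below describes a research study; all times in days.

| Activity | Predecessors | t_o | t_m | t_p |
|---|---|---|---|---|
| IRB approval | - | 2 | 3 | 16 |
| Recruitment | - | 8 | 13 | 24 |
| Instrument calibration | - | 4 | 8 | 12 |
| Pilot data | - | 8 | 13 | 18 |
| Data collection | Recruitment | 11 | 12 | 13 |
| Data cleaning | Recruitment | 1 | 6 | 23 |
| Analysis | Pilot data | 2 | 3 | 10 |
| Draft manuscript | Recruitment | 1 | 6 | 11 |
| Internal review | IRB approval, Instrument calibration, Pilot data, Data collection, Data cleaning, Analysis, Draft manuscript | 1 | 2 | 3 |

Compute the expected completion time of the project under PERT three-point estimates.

te_IRB approval = (2 + 4·3 + 16)/6 = 30/6 = 5
te_Recruitment = (8 + 4·13 + 24)/6 = 84/6 = 14
te_Instrument calibration = (4 + 4·8 + 12)/6 = 48/6 = 8
te_Pilot data = (8 + 4·13 + 18)/6 = 78/6 = 13
te_Data collection = (11 + 4·12 + 13)/6 = 72/6 = 12
te_Data cleaning = (1 + 4·6 + 23)/6 = 48/6 = 8
te_Analysis = (2 + 4·3 + 10)/6 = 24/6 = 4
te_Draft manuscript = (1 + 4·6 + 11)/6 = 36/6 = 6
te_Internal review = (1 + 4·2 + 3)/6 = 12/6 = 2

Forward pass:
ES_IRB approval = 0; EF_IRB approval = 5
ES_Recruitment = 0; EF_Recruitment = 14
ES_Instrument calibration = 0; EF_Instrument calibration = 8
ES_Pilot data = 0; EF_Pilot data = 13
ES_Data collection = 14; EF_Data collection = 14+12 = 26
ES_Data cleaning = 14; EF_Data cleaning = 14+8 = 22
ES_Analysis = 13; EF_Analysis = 13+4 = 17
ES_Draft manuscript = 14; EF_Draft manuscript = 14+6 = 20
ES_Internal review = max(EF_IRB approval=5, EF_Instrument calibration=8, EF_Pilot data=13, EF_Data collection=26, EF_Data cleaning=22, EF_Analysis=17, EF_Draft manuscript=20) = 26; EF_Internal review = 26+2 = 28
Expected project duration μ = 28 days. Critical path: Recruitment → Data collection → Internal review.

28 days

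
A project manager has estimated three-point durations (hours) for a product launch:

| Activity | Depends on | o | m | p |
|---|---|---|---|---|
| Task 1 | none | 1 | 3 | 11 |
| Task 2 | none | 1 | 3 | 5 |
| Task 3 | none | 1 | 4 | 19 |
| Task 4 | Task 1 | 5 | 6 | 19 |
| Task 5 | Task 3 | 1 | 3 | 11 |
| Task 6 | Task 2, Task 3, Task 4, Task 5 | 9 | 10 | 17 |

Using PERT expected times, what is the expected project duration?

te_Task 1 = (1 + 4·3 + 11)/6 = 24/6 = 4
te_Task 2 = (1 + 4·3 + 5)/6 = 18/6 = 3
te_Task 3 = (1 + 4·4 + 19)/6 = 36/6 = 6
te_Task 4 = (5 + 4·6 + 19)/6 = 48/6 = 8
te_Task 5 = (1 + 4·3 + 11)/6 = 24/6 = 4
te_Task 6 = (9 + 4·10 + 17)/6 = 66/6 = 11

Forward pass:
ES_Task 1 = 0; EF_Task 1 = 4
ES_Task 2 = 0; EF_Task 2 = 3
ES_Task 3 = 0; EF_Task 3 = 6
ES_Task 4 = 4; EF_Task 4 = 4+8 = 12
ES_Task 5 = 6; EF_Task 5 = 6+4 = 10
ES_Task 6 = max(EF_Task 2=3, EF_Task 3=6, EF_Task 4=12, EF_Task 5=10) = 12; EF_Task 6 = 12+11 = 23
Expected project duration μ = 23 hours. Critical path: Task 1 → Task 4 → Task 6.

23 hours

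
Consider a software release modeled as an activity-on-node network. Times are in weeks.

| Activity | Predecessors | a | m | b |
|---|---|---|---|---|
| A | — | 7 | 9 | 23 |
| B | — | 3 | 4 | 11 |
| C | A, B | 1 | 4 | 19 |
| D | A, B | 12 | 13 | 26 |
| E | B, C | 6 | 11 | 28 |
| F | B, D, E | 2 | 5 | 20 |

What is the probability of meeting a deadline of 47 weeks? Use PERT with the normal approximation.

te_A = (7 + 4·9 + 23)/6 = 66/6 = 11; σ²_A = ((23−7)/6)² = 7.111
te_B = (3 + 4·4 + 11)/6 = 30/6 = 5; σ²_B = ((11−3)/6)² = 1.778
te_C = (1 + 4·4 + 19)/6 = 36/6 = 6; σ²_C = ((19−1)/6)² = 9.000
te_D = (12 + 4·13 + 26)/6 = 90/6 = 15; σ²_D = ((26−12)/6)² = 5.444
te_E = (6 + 4·11 + 28)/6 = 78/6 = 13; σ²_E = ((28−6)/6)² = 13.444
te_F = (2 + 4·5 + 20)/6 = 42/6 = 7; σ²_F = ((20−2)/6)² = 9.000

Forward pass:
ES_A = 0; EF_A = 11
ES_B = 0; EF_B = 5
ES_C = max(EF_A=11, EF_B=5) = 11; EF_C = 11+6 = 17
ES_D = max(EF_A=11, EF_B=5) = 11; EF_D = 11+15 = 26
ES_E = max(EF_B=5, EF_C=17) = 17; EF_E = 17+13 = 30
ES_F = max(EF_B=5, EF_D=26, EF_E=30) = 30; EF_F = 30+7 = 37
Expected project duration μ = 37 weeks. Critical path: A → C → E → F.

Variance along critical path = 7.111 + 9.000 + 13.444 + 9.000 = 38.556; σ = √38.556 = 6.209 weeks.
Z = (47 − 37) / 6.209 = 1.610
P(T ≤ 47) = Φ(1.610) ≈ 0.946

0.946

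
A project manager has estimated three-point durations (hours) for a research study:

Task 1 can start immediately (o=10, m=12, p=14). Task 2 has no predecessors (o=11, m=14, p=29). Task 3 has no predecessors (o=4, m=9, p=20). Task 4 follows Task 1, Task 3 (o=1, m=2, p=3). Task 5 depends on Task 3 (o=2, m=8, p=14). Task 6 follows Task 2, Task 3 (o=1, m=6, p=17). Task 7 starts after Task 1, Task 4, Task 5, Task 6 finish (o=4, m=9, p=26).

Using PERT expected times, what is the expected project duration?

te_Task 1 = (10 + 4·12 + 14)/6 = 72/6 = 12
te_Task 2 = (11 + 4·14 + 29)/6 = 96/6 = 16
te_Task 3 = (4 + 4·9 + 20)/6 = 60/6 = 10
te_Task 4 = (1 + 4·2 + 3)/6 = 12/6 = 2
te_Task 5 = (2 + 4·8 + 14)/6 = 48/6 = 8
te_Task 6 = (1 + 4·6 + 17)/6 = 42/6 = 7
te_Task 7 = (4 + 4·9 + 26)/6 = 66/6 = 11

Forward pass:
ES_Task 1 = 0; EF_Task 1 = 12
ES_Task 2 = 0; EF_Task 2 = 16
ES_Task 3 = 0; EF_Task 3 = 10
ES_Task 4 = max(EF_Task 1=12, EF_Task 3=10) = 12; EF_Task 4 = 12+2 = 14
ES_Task 5 = 10; EF_Task 5 = 10+8 = 18
ES_Task 6 = max(EF_Task 2=16, EF_Task 3=10) = 16; EF_Task 6 = 16+7 = 23
ES_Task 7 = max(EF_Task 1=12, EF_Task 4=14, EF_Task 5=18, EF_Task 6=23) = 23; EF_Task 7 = 23+11 = 34
Expected project duration μ = 34 hours. Critical path: Task 2 → Task 6 → Task 7.

34 hours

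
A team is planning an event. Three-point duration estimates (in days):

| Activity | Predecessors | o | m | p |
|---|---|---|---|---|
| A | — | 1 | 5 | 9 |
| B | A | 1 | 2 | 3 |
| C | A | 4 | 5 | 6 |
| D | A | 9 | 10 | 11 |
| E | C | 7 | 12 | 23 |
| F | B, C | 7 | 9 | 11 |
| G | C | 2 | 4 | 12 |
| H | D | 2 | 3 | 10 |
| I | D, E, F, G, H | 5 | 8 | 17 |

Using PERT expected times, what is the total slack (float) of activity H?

4 days

te_A = (1 + 4·5 + 9)/6 = 30/6 = 5
te_B = (1 + 4·2 + 3)/6 = 12/6 = 2
te_C = (4 + 4·5 + 6)/6 = 30/6 = 5
te_D = (9 + 4·10 + 11)/6 = 60/6 = 10
te_E = (7 + 4·12 + 23)/6 = 78/6 = 13
te_F = (7 + 4·9 + 11)/6 = 54/6 = 9
te_G = (2 + 4·4 + 12)/6 = 30/6 = 5
te_H = (2 + 4·3 + 10)/6 = 24/6 = 4
te_I = (5 + 4·8 + 17)/6 = 54/6 = 9

Forward pass:
ES_A = 0; EF_A = 5
ES_B = 5; EF_B = 5+2 = 7
ES_C = 5; EF_C = 5+5 = 10
ES_D = 5; EF_D = 5+10 = 15
ES_E = 10; EF_E = 10+13 = 23
ES_F = max(EF_B=7, EF_C=10) = 10; EF_F = 10+9 = 19
ES_G = 10; EF_G = 10+5 = 15
ES_H = 15; EF_H = 15+4 = 19
ES_I = max(EF_D=15, EF_E=23, EF_F=19, EF_G=15, EF_H=19) = 23; EF_I = 23+9 = 32
Expected project duration μ = 32 days. Critical path: A → C → E → I.

Backward pass:
LF_I = 32; LS_I = 32−9 = 23
LF_H = LS_I = 23; LS_H = 23−4 = 19
LF_G = LS_I = 23; LS_G = 23−5 = 18
LF_F = LS_I = 23; LS_F = 23−9 = 14
LF_E = LS_I = 23; LS_E = 23−13 = 10
LF_D = min(LS_H=19, LS_I=23) = 19; LS_D = 19−10 = 9
LF_C = min(LS_E=10, LS_F=14, LS_G=18) = 10; LS_C = 10−5 = 5
LF_B = LS_F = 14; LS_B = 14−2 = 12
LF_A = min(LS_B=12, LS_C=5, LS_D=9) = 5; LS_A = 5−5 = 0
Slack_H = LS_H − ES_H = 19 − 15 = 4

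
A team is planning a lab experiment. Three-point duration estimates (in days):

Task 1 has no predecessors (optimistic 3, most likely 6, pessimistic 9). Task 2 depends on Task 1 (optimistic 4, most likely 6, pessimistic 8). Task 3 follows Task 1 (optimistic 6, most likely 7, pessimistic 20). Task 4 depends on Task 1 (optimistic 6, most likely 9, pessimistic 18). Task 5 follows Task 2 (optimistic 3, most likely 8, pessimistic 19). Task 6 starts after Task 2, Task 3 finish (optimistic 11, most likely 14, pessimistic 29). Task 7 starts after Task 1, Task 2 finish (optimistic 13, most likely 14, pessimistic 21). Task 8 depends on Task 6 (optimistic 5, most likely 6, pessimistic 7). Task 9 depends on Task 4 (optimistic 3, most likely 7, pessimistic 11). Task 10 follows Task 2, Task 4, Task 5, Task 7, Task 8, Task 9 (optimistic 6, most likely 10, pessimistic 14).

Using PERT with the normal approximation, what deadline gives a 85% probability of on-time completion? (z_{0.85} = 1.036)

51.3 days

te_Task 1 = (3 + 4·6 + 9)/6 = 36/6 = 6; σ²_Task 1 = ((9−3)/6)² = 1.000
te_Task 2 = (4 + 4·6 + 8)/6 = 36/6 = 6; σ²_Task 2 = ((8−4)/6)² = 0.444
te_Task 3 = (6 + 4·7 + 20)/6 = 54/6 = 9; σ²_Task 3 = ((20−6)/6)² = 5.444
te_Task 4 = (6 + 4·9 + 18)/6 = 60/6 = 10; σ²_Task 4 = ((18−6)/6)² = 4.000
te_Task 5 = (3 + 4·8 + 19)/6 = 54/6 = 9; σ²_Task 5 = ((19−3)/6)² = 7.111
te_Task 6 = (11 + 4·14 + 29)/6 = 96/6 = 16; σ²_Task 6 = ((29−11)/6)² = 9.000
te_Task 7 = (13 + 4·14 + 21)/6 = 90/6 = 15; σ²_Task 7 = ((21−13)/6)² = 1.778
te_Task 8 = (5 + 4·6 + 7)/6 = 36/6 = 6; σ²_Task 8 = ((7−5)/6)² = 0.111
te_Task 9 = (3 + 4·7 + 11)/6 = 42/6 = 7; σ²_Task 9 = ((11−3)/6)² = 1.778
te_Task 10 = (6 + 4·10 + 14)/6 = 60/6 = 10; σ²_Task 10 = ((14−6)/6)² = 1.778

Forward pass:
ES_Task 1 = 0; EF_Task 1 = 6
ES_Task 2 = 6; EF_Task 2 = 6+6 = 12
ES_Task 3 = 6; EF_Task 3 = 6+9 = 15
ES_Task 4 = 6; EF_Task 4 = 6+10 = 16
ES_Task 5 = 12; EF_Task 5 = 12+9 = 21
ES_Task 6 = max(EF_Task 2=12, EF_Task 3=15) = 15; EF_Task 6 = 15+16 = 31
ES_Task 7 = max(EF_Task 1=6, EF_Task 2=12) = 12; EF_Task 7 = 12+15 = 27
ES_Task 8 = 31; EF_Task 8 = 31+6 = 37
ES_Task 9 = 16; EF_Task 9 = 16+7 = 23
ES_Task 10 = max(EF_Task 2=12, EF_Task 4=16, EF_Task 5=21, EF_Task 7=27, EF_Task 8=37, EF_Task 9=23) = 37; EF_Task 10 = 37+10 = 47
Expected project duration μ = 47 days. Critical path: Task 1 → Task 3 → Task 6 → Task 8 → Task 10.

Variance along critical path = 1.000 + 5.444 + 9.000 + 0.111 + 1.778 = 17.333; σ = 4.163 days.
D = μ + z·σ = 47 + 1.036·4.163 = 51.3 days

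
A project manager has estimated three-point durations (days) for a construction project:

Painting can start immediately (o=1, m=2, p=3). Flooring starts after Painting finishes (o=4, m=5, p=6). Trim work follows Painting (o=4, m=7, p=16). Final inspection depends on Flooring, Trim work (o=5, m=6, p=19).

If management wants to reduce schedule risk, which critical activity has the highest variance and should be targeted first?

Final inspection

te_Painting = (1 + 4·2 + 3)/6 = 12/6 = 2; σ²_Painting = ((3−1)/6)² = 0.111
te_Flooring = (4 + 4·5 + 6)/6 = 30/6 = 5; σ²_Flooring = ((6−4)/6)² = 0.111
te_Trim work = (4 + 4·7 + 16)/6 = 48/6 = 8; σ²_Trim work = ((16−4)/6)² = 4.000
te_Final inspection = (5 + 4·6 + 19)/6 = 48/6 = 8; σ²_Final inspection = ((19−5)/6)² = 5.444

Forward pass:
ES_Painting = 0; EF_Painting = 2
ES_Flooring = 2; EF_Flooring = 2+5 = 7
ES_Trim work = 2; EF_Trim work = 2+8 = 10
ES_Final inspection = max(EF_Flooring=7, EF_Trim work=10) = 10; EF_Final inspection = 10+8 = 18
Expected project duration μ = 18 days. Critical path: Painting → Trim work → Final inspection.

Variances on critical path: σ²_Painting=0.111, σ²_Trim work=4.000, σ²_Final inspection=5.444.
Largest is σ²_Final inspection = 5.444.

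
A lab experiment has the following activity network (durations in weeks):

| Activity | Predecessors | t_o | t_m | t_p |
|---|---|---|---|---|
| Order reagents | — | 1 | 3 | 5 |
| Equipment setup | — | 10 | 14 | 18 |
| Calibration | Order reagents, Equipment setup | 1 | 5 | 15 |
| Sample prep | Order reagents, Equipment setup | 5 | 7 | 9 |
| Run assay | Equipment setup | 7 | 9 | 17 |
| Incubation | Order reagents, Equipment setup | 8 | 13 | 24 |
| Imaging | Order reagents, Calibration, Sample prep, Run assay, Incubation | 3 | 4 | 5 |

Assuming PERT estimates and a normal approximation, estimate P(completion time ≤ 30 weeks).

te_Order reagents = (1 + 4·3 + 5)/6 = 18/6 = 3; σ²_Order reagents = ((5−1)/6)² = 0.444
te_Equipment setup = (10 + 4·14 + 18)/6 = 84/6 = 14; σ²_Equipment setup = ((18−10)/6)² = 1.778
te_Calibration = (1 + 4·5 + 15)/6 = 36/6 = 6; σ²_Calibration = ((15−1)/6)² = 5.444
te_Sample prep = (5 + 4·7 + 9)/6 = 42/6 = 7; σ²_Sample prep = ((9−5)/6)² = 0.444
te_Run assay = (7 + 4·9 + 17)/6 = 60/6 = 10; σ²_Run assay = ((17−7)/6)² = 2.778
te_Incubation = (8 + 4·13 + 24)/6 = 84/6 = 14; σ²_Incubation = ((24−8)/6)² = 7.111
te_Imaging = (3 + 4·4 + 5)/6 = 24/6 = 4; σ²_Imaging = ((5−3)/6)² = 0.111

Forward pass:
ES_Order reagents = 0; EF_Order reagents = 3
ES_Equipment setup = 0; EF_Equipment setup = 14
ES_Calibration = max(EF_Order reagents=3, EF_Equipment setup=14) = 14; EF_Calibration = 14+6 = 20
ES_Sample prep = max(EF_Order reagents=3, EF_Equipment setup=14) = 14; EF_Sample prep = 14+7 = 21
ES_Run assay = 14; EF_Run assay = 14+10 = 24
ES_Incubation = max(EF_Order reagents=3, EF_Equipment setup=14) = 14; EF_Incubation = 14+14 = 28
ES_Imaging = max(EF_Order reagents=3, EF_Calibration=20, EF_Sample prep=21, EF_Run assay=24, EF_Incubation=28) = 28; EF_Imaging = 28+4 = 32
Expected project duration μ = 32 weeks. Critical path: Equipment setup → Incubation → Imaging.

Variance along critical path = 1.778 + 7.111 + 0.111 = 9.000; σ = √9.000 = 3.000 weeks.
Z = (30 − 32) / 3.000 = -0.667
P(T ≤ 30) = Φ(-0.667) ≈ 0.252

0.252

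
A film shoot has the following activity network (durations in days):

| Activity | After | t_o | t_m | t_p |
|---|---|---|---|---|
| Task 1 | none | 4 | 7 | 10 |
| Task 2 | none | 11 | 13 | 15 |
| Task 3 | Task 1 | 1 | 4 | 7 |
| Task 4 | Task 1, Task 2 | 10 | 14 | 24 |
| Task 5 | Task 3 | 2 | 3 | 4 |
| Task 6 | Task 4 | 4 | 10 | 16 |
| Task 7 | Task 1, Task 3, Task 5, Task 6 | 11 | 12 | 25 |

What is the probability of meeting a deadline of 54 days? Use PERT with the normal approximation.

te_Task 1 = (4 + 4·7 + 10)/6 = 42/6 = 7; σ²_Task 1 = ((10−4)/6)² = 1.000
te_Task 2 = (11 + 4·13 + 15)/6 = 78/6 = 13; σ²_Task 2 = ((15−11)/6)² = 0.444
te_Task 3 = (1 + 4·4 + 7)/6 = 24/6 = 4; σ²_Task 3 = ((7−1)/6)² = 1.000
te_Task 4 = (10 + 4·14 + 24)/6 = 90/6 = 15; σ²_Task 4 = ((24−10)/6)² = 5.444
te_Task 5 = (2 + 4·3 + 4)/6 = 18/6 = 3; σ²_Task 5 = ((4−2)/6)² = 0.111
te_Task 6 = (4 + 4·10 + 16)/6 = 60/6 = 10; σ²_Task 6 = ((16−4)/6)² = 4.000
te_Task 7 = (11 + 4·12 + 25)/6 = 84/6 = 14; σ²_Task 7 = ((25−11)/6)² = 5.444

Forward pass:
ES_Task 1 = 0; EF_Task 1 = 7
ES_Task 2 = 0; EF_Task 2 = 13
ES_Task 3 = 7; EF_Task 3 = 7+4 = 11
ES_Task 4 = max(EF_Task 1=7, EF_Task 2=13) = 13; EF_Task 4 = 13+15 = 28
ES_Task 5 = 11; EF_Task 5 = 11+3 = 14
ES_Task 6 = 28; EF_Task 6 = 28+10 = 38
ES_Task 7 = max(EF_Task 1=7, EF_Task 3=11, EF_Task 5=14, EF_Task 6=38) = 38; EF_Task 7 = 38+14 = 52
Expected project duration μ = 52 days. Critical path: Task 2 → Task 4 → Task 6 → Task 7.

Variance along critical path = 0.444 + 5.444 + 4.000 + 5.444 = 15.333; σ = √15.333 = 3.916 days.
Z = (54 − 52) / 3.916 = 0.511
P(T ≤ 54) = Φ(0.511) ≈ 0.695

0.695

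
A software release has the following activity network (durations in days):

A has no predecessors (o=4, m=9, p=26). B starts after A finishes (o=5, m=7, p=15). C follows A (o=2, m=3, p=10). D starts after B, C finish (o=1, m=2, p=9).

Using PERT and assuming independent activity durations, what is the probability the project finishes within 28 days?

0.921

te_A = (4 + 4·9 + 26)/6 = 66/6 = 11; σ²_A = ((26−4)/6)² = 13.444
te_B = (5 + 4·7 + 15)/6 = 48/6 = 8; σ²_B = ((15−5)/6)² = 2.778
te_C = (2 + 4·3 + 10)/6 = 24/6 = 4; σ²_C = ((10−2)/6)² = 1.778
te_D = (1 + 4·2 + 9)/6 = 18/6 = 3; σ²_D = ((9−1)/6)² = 1.778

Forward pass:
ES_A = 0; EF_A = 11
ES_B = 11; EF_B = 11+8 = 19
ES_C = 11; EF_C = 11+4 = 15
ES_D = max(EF_B=19, EF_C=15) = 19; EF_D = 19+3 = 22
Expected project duration μ = 22 days. Critical path: A → B → D.

Variance along critical path = 13.444 + 2.778 + 1.778 = 18.000; σ = √18.000 = 4.243 days.
Z = (28 − 22) / 4.243 = 1.414
P(T ≤ 28) = Φ(1.414) ≈ 0.921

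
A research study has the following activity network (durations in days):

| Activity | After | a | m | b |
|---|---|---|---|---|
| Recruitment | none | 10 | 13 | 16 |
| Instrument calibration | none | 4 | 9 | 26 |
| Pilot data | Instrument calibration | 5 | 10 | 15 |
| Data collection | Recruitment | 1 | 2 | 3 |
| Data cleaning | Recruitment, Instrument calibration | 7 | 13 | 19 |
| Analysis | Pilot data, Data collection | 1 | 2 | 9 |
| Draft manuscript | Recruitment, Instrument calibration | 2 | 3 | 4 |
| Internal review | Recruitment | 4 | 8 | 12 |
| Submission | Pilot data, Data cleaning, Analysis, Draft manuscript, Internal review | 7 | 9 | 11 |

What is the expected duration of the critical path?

te_Recruitment = (10 + 4·13 + 16)/6 = 78/6 = 13
te_Instrument calibration = (4 + 4·9 + 26)/6 = 66/6 = 11
te_Pilot data = (5 + 4·10 + 15)/6 = 60/6 = 10
te_Data collection = (1 + 4·2 + 3)/6 = 12/6 = 2
te_Data cleaning = (7 + 4·13 + 19)/6 = 78/6 = 13
te_Analysis = (1 + 4·2 + 9)/6 = 18/6 = 3
te_Draft manuscript = (2 + 4·3 + 4)/6 = 18/6 = 3
te_Internal review = (4 + 4·8 + 12)/6 = 48/6 = 8
te_Submission = (7 + 4·9 + 11)/6 = 54/6 = 9

Forward pass:
ES_Recruitment = 0; EF_Recruitment = 13
ES_Instrument calibration = 0; EF_Instrument calibration = 11
ES_Pilot data = 11; EF_Pilot data = 11+10 = 21
ES_Data collection = 13; EF_Data collection = 13+2 = 15
ES_Data cleaning = max(EF_Recruitment=13, EF_Instrument calibration=11) = 13; EF_Data cleaning = 13+13 = 26
ES_Analysis = max(EF_Pilot data=21, EF_Data collection=15) = 21; EF_Analysis = 21+3 = 24
ES_Draft manuscript = max(EF_Recruitment=13, EF_Instrument calibration=11) = 13; EF_Draft manuscript = 13+3 = 16
ES_Internal review = 13; EF_Internal review = 13+8 = 21
ES_Submission = max(EF_Pilot data=21, EF_Data cleaning=26, EF_Analysis=24, EF_Draft manuscript=16, EF_Internal review=21) = 26; EF_Submission = 26+9 = 35
Expected project duration μ = 35 days. Critical path: Recruitment → Data cleaning → Submission.

35 days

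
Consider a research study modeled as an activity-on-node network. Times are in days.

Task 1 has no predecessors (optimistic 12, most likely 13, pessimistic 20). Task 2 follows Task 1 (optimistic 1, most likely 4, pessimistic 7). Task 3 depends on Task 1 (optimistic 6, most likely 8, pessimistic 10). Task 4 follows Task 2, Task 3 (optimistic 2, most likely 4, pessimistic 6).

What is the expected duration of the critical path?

te_Task 1 = (12 + 4·13 + 20)/6 = 84/6 = 14
te_Task 2 = (1 + 4·4 + 7)/6 = 24/6 = 4
te_Task 3 = (6 + 4·8 + 10)/6 = 48/6 = 8
te_Task 4 = (2 + 4·4 + 6)/6 = 24/6 = 4

Forward pass:
ES_Task 1 = 0; EF_Task 1 = 14
ES_Task 2 = 14; EF_Task 2 = 14+4 = 18
ES_Task 3 = 14; EF_Task 3 = 14+8 = 22
ES_Task 4 = max(EF_Task 2=18, EF_Task 3=22) = 22; EF_Task 4 = 22+4 = 26
Expected project duration μ = 26 days. Critical path: Task 1 → Task 3 → Task 4.

26 days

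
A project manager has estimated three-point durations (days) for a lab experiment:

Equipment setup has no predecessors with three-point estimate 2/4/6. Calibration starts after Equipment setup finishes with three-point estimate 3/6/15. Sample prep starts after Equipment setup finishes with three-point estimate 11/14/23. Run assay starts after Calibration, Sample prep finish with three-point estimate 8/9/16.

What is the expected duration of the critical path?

29 days

te_Equipment setup = (2 + 4·4 + 6)/6 = 24/6 = 4
te_Calibration = (3 + 4·6 + 15)/6 = 42/6 = 7
te_Sample prep = (11 + 4·14 + 23)/6 = 90/6 = 15
te_Run assay = (8 + 4·9 + 16)/6 = 60/6 = 10

Forward pass:
ES_Equipment setup = 0; EF_Equipment setup = 4
ES_Calibration = 4; EF_Calibration = 4+7 = 11
ES_Sample prep = 4; EF_Sample prep = 4+15 = 19
ES_Run assay = max(EF_Calibration=11, EF_Sample prep=19) = 19; EF_Run assay = 19+10 = 29
Expected project duration μ = 29 days. Critical path: Equipment setup → Sample prep → Run assay.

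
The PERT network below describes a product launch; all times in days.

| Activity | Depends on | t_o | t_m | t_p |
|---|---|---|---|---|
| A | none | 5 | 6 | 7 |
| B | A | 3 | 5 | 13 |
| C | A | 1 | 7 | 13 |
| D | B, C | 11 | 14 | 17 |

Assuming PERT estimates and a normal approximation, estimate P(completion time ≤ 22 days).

0.013

te_A = (5 + 4·6 + 7)/6 = 36/6 = 6; σ²_A = ((7−5)/6)² = 0.111
te_B = (3 + 4·5 + 13)/6 = 36/6 = 6; σ²_B = ((13−3)/6)² = 2.778
te_C = (1 + 4·7 + 13)/6 = 42/6 = 7; σ²_C = ((13−1)/6)² = 4.000
te_D = (11 + 4·14 + 17)/6 = 84/6 = 14; σ²_D = ((17−11)/6)² = 1.000

Forward pass:
ES_A = 0; EF_A = 6
ES_B = 6; EF_B = 6+6 = 12
ES_C = 6; EF_C = 6+7 = 13
ES_D = max(EF_B=12, EF_C=13) = 13; EF_D = 13+14 = 27
Expected project duration μ = 27 days. Critical path: A → C → D.

Variance along critical path = 0.111 + 4.000 + 1.000 = 5.111; σ = √5.111 = 2.261 days.
Z = (22 − 27) / 2.261 = -2.212
P(T ≤ 22) = Φ(-2.212) ≈ 0.013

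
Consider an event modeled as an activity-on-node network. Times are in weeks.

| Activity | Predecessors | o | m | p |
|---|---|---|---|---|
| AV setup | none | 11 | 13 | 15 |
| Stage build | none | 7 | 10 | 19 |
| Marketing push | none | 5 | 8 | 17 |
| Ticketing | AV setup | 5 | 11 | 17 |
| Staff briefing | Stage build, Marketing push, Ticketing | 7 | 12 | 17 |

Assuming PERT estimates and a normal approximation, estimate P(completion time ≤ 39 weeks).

0.868

te_AV setup = (11 + 4·13 + 15)/6 = 78/6 = 13; σ²_AV setup = ((15−11)/6)² = 0.444
te_Stage build = (7 + 4·10 + 19)/6 = 66/6 = 11; σ²_Stage build = ((19−7)/6)² = 4.000
te_Marketing push = (5 + 4·8 + 17)/6 = 54/6 = 9; σ²_Marketing push = ((17−5)/6)² = 4.000
te_Ticketing = (5 + 4·11 + 17)/6 = 66/6 = 11; σ²_Ticketing = ((17−5)/6)² = 4.000
te_Staff briefing = (7 + 4·12 + 17)/6 = 72/6 = 12; σ²_Staff briefing = ((17−7)/6)² = 2.778

Forward pass:
ES_AV setup = 0; EF_AV setup = 13
ES_Stage build = 0; EF_Stage build = 11
ES_Marketing push = 0; EF_Marketing push = 9
ES_Ticketing = 13; EF_Ticketing = 13+11 = 24
ES_Staff briefing = max(EF_Stage build=11, EF_Marketing push=9, EF_Ticketing=24) = 24; EF_Staff briefing = 24+12 = 36
Expected project duration μ = 36 weeks. Critical path: AV setup → Ticketing → Staff briefing.

Variance along critical path = 0.444 + 4.000 + 2.778 = 7.222; σ = √7.222 = 2.687 weeks.
Z = (39 − 36) / 2.687 = 1.116
P(T ≤ 39) = Φ(1.116) ≈ 0.868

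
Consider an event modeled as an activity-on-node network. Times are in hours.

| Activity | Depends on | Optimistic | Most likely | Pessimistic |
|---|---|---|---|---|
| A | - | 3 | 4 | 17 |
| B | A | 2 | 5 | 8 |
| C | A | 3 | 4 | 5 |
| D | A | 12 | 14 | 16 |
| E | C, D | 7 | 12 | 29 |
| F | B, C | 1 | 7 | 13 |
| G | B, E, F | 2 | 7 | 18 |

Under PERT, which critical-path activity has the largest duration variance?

E

te_A = (3 + 4·4 + 17)/6 = 36/6 = 6; σ²_A = ((17−3)/6)² = 5.444
te_B = (2 + 4·5 + 8)/6 = 30/6 = 5; σ²_B = ((8−2)/6)² = 1.000
te_C = (3 + 4·4 + 5)/6 = 24/6 = 4; σ²_C = ((5−3)/6)² = 0.111
te_D = (12 + 4·14 + 16)/6 = 84/6 = 14; σ²_D = ((16−12)/6)² = 0.444
te_E = (7 + 4·12 + 29)/6 = 84/6 = 14; σ²_E = ((29−7)/6)² = 13.444
te_F = (1 + 4·7 + 13)/6 = 42/6 = 7; σ²_F = ((13−1)/6)² = 4.000
te_G = (2 + 4·7 + 18)/6 = 48/6 = 8; σ²_G = ((18−2)/6)² = 7.111

Forward pass:
ES_A = 0; EF_A = 6
ES_B = 6; EF_B = 6+5 = 11
ES_C = 6; EF_C = 6+4 = 10
ES_D = 6; EF_D = 6+14 = 20
ES_E = max(EF_C=10, EF_D=20) = 20; EF_E = 20+14 = 34
ES_F = max(EF_B=11, EF_C=10) = 11; EF_F = 11+7 = 18
ES_G = max(EF_B=11, EF_E=34, EF_F=18) = 34; EF_G = 34+8 = 42
Expected project duration μ = 42 hours. Critical path: A → D → E → G.

Variances on critical path: σ²_A=5.444, σ²_D=0.444, σ²_E=13.444, σ²_G=7.111.
Largest is σ²_E = 13.444.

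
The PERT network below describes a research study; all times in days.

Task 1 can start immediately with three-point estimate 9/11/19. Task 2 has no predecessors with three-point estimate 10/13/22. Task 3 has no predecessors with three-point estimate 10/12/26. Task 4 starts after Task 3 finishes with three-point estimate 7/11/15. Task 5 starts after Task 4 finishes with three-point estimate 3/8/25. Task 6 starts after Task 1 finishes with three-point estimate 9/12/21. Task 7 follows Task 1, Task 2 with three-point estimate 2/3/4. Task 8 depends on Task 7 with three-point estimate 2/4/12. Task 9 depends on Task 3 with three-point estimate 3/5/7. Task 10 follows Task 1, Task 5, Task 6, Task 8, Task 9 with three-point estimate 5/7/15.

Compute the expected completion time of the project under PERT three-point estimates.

43 days

te_Task 1 = (9 + 4·11 + 19)/6 = 72/6 = 12
te_Task 2 = (10 + 4·13 + 22)/6 = 84/6 = 14
te_Task 3 = (10 + 4·12 + 26)/6 = 84/6 = 14
te_Task 4 = (7 + 4·11 + 15)/6 = 66/6 = 11
te_Task 5 = (3 + 4·8 + 25)/6 = 60/6 = 10
te_Task 6 = (9 + 4·12 + 21)/6 = 78/6 = 13
te_Task 7 = (2 + 4·3 + 4)/6 = 18/6 = 3
te_Task 8 = (2 + 4·4 + 12)/6 = 30/6 = 5
te_Task 9 = (3 + 4·5 + 7)/6 = 30/6 = 5
te_Task 10 = (5 + 4·7 + 15)/6 = 48/6 = 8

Forward pass:
ES_Task 1 = 0; EF_Task 1 = 12
ES_Task 2 = 0; EF_Task 2 = 14
ES_Task 3 = 0; EF_Task 3 = 14
ES_Task 4 = 14; EF_Task 4 = 14+11 = 25
ES_Task 5 = 25; EF_Task 5 = 25+10 = 35
ES_Task 6 = 12; EF_Task 6 = 12+13 = 25
ES_Task 7 = max(EF_Task 1=12, EF_Task 2=14) = 14; EF_Task 7 = 14+3 = 17
ES_Task 8 = 17; EF_Task 8 = 17+5 = 22
ES_Task 9 = 14; EF_Task 9 = 14+5 = 19
ES_Task 10 = max(EF_Task 1=12, EF_Task 5=35, EF_Task 6=25, EF_Task 8=22, EF_Task 9=19) = 35; EF_Task 10 = 35+8 = 43
Expected project duration μ = 43 days. Critical path: Task 3 → Task 4 → Task 5 → Task 10.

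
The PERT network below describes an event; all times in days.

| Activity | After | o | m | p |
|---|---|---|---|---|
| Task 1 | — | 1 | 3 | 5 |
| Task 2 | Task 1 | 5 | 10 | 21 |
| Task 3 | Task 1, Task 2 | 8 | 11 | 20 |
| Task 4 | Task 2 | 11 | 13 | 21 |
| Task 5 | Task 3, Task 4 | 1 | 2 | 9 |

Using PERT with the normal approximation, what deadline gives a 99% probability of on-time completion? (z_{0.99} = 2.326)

te_Task 1 = (1 + 4·3 + 5)/6 = 18/6 = 3; σ²_Task 1 = ((5−1)/6)² = 0.444
te_Task 2 = (5 + 4·10 + 21)/6 = 66/6 = 11; σ²_Task 2 = ((21−5)/6)² = 7.111
te_Task 3 = (8 + 4·11 + 20)/6 = 72/6 = 12; σ²_Task 3 = ((20−8)/6)² = 4.000
te_Task 4 = (11 + 4·13 + 21)/6 = 84/6 = 14; σ²_Task 4 = ((21−11)/6)² = 2.778
te_Task 5 = (1 + 4·2 + 9)/6 = 18/6 = 3; σ²_Task 5 = ((9−1)/6)² = 1.778

Forward pass:
ES_Task 1 = 0; EF_Task 1 = 3
ES_Task 2 = 3; EF_Task 2 = 3+11 = 14
ES_Task 3 = max(EF_Task 1=3, EF_Task 2=14) = 14; EF_Task 3 = 14+12 = 26
ES_Task 4 = 14; EF_Task 4 = 14+14 = 28
ES_Task 5 = max(EF_Task 3=26, EF_Task 4=28) = 28; EF_Task 5 = 28+3 = 31
Expected project duration μ = 31 days. Critical path: Task 1 → Task 2 → Task 4 → Task 5.

Variance along critical path = 0.444 + 7.111 + 2.778 + 1.778 = 12.111; σ = 3.480 days.
D = μ + z·σ = 31 + 2.326·3.480 = 39.1 days

39.1 days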